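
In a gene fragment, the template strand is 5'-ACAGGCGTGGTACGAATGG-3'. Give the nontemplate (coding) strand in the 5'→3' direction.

The coding strand is complementary and antiparallel to the template: take the complement (A↔T, G↔C) and reverse.

5′-CCATTCGTACCACGCCTGT-3′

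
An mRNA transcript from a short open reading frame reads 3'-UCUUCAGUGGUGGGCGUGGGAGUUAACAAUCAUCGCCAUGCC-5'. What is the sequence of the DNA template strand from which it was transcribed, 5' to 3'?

5′-AGAAGTCACCACCCGCACCCTCAATTGTTAGTAGCGGTACGG-3′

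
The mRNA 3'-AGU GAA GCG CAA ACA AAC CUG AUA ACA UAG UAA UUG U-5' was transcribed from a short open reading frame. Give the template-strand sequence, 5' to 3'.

Written 5'→3' the mRNA is UGUUAAUGAUACAAUAGUCCAAACAAACGCGAAGUGA, so the coding DNA strand is TGTTAATGATACAATAGTCCAAACAAACGCGAAGTGA. The template is its reverse complement.

5'-TCACTTCGCGTTTGTTTGGACTATTGTATCATTAACA-3'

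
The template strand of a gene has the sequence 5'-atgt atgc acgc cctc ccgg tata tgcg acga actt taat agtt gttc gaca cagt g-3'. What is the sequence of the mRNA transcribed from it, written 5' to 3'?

5'-CACUGUGUCGAACAACUAUUAAAGUUCGUCGCAUAUACCGGGAGGGCGUGCAUACAU-3'

RNA polymerase reads the template 3'→5' and synthesizes mRNA 5'→3' by base-pairing (A→U, T→A, G↔C). The complement of the template is TACATACGTGCGGGAGGGCCATATACGCTGCTTGAAATTATCAACAAGCTGTGTCAC; antiparallel, so 5'→3' the coding strand is CACTGTGTCGAACAACTATTAAAGTTCGTCGCATATACCGGGAGGGCGTGCATACAT. Replace T with U for the mRNA.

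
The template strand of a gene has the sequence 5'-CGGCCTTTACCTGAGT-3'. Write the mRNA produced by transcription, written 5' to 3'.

5'-ACUCAGGUAAAGGCCG-3'

The mRNA has the sequence of the coding strand (reverse complement of the template) with T→U. Reverse complement of CGGCCTTTACCTGAGT is ACTCAGGTAAAGGCCG; then T→U.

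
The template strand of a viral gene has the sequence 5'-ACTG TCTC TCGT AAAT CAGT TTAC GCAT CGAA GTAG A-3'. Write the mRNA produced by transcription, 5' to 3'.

5'-UCUACUUCGAUGCGUAAACUGAUUUACGAGAGACAGU-3'

RNA polymerase reads the template 3'→5' and synthesizes mRNA 5'→3' by base-pairing (A→U, T→A, G↔C). The complement of the template is TGACAGAGAGCATTTAGTCAAATGCGTAGCTTCATCT; antiparallel, so 5'→3' the coding strand is TCTACTTCGATGCGTAAACTGATTTACGAGAGACAGT. Replace T with U for the mRNA.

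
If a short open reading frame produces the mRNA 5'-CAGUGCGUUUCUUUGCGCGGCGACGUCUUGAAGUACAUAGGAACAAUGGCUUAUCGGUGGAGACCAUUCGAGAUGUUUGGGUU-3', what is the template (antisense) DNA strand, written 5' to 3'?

5'-AACCCAAACATCTCGAATGGTCTCCACCGATAAGCCATTGTTCCTATGTACTTCAAGACGTCGCCGCGCAAAGAAACGCACTG-3'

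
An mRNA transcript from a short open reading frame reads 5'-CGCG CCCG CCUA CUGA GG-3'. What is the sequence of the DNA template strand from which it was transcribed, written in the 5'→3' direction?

5'-CCTCAGTAGGCGGGCGCG-3'

Replace U with T to get the coding DNA strand: CGCGCCCGCCTACTGAGG. The template strand is its reverse complement (complement GCGCGGGCGGATGACTCC, then reverse).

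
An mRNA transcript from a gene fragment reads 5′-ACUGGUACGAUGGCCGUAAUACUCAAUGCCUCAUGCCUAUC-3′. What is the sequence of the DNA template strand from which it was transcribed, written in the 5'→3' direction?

Replace U with T to get the coding DNA strand: ACTGGTACGATGGCCGTAATACTCAATGCCTCATGCCTATC. The template strand is its reverse complement (complement TGACCATGCTACCGGCATTATGAGTTACGGAGTACGGATAG, then reverse).

5'-GATAGGCATGAGGCATTGAGTATTACGGCCATCGTACCAGT-3'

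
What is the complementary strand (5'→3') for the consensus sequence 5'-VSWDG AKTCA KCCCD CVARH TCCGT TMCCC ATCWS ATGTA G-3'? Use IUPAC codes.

Standard pairs A↔T, G↔C; ambiguity codes pair R↔Y, M↔K, W↔W, S↔S, D↔H, V↔B. Complement (BSWHCTMAGTMGGGHGBTYDAGGCAAKGGGTAGWSTACATC), then reverse for 5'→3'.

5′-CTACATSWGATGGGKAACGGADYTBGHGGGMTGAMTCHWSB-3′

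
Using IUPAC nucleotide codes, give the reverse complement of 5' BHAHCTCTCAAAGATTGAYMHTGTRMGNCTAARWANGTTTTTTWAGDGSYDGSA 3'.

Standard pairs A↔T, G↔C; ambiguity codes pair R↔Y, M↔K, W↔W, S↔S, B↔V, D↔H, N↔N. Complement (VDTDGAGAGTTTCTAACTRKDACAYKCNGATTYWTNCAAAAAAWTCHCSRHCST), then reverse for 5'→3'.

5'-TSCHRSCHCTWAAAAAACNTWYTTAGNCKYACADKRTCAATCTTTGAGAGDTDV-3'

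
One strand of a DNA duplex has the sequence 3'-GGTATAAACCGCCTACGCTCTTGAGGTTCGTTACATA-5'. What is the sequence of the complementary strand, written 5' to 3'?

5'-CCATATTTGGCGGATGCGAGAACTCCAAGCAATGTAT-3'

The strand is given 3'→5', so its complement runs 5'→3' in the same left-to-right order: pair each base A↔T, G↔C.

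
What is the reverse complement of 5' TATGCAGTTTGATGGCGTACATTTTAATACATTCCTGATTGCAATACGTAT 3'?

5'-ATACGTATTGCAATCAGGAATGTATTAAAATGTACGCCATCAAACTGCATA-3'

Reading the sequence 3'→5' and pairing each base (A↔T, G↔C) gives the reverse complement directly.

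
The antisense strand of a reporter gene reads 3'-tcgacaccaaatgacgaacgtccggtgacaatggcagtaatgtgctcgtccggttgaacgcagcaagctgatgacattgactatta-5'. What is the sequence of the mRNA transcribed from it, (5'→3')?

Reading the template 3'→5' as shown, RNA polymerase pairs each base (A→U, T→A, G↔C) to build mRNA 5'→3' directly.

5'-AGCUGUGGUUUACUGCUUGCAGGCCACUGUUACCGUCAUUACACGAGCAGGCCAACUUGCGUCGUUCGACUACUGUAACUGAUAAU-3'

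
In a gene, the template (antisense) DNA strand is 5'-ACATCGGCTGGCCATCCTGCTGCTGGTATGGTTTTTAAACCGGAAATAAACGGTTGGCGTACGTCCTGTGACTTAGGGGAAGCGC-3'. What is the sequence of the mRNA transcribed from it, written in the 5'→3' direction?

The mRNA has the sequence of the coding strand (reverse complement of the template) with T→U. Reverse complement of ACATCGGCTGGCCATCCTGCTGCTGGTATGGTTTTTAAACCGGAAATAAACGGTTGGCGTACGTCCTGTGACTTAGGGGAAGCGC is GCGCTTCCCCTAAGTCACAGGACGTACGCCAACCGTTTATTTCCGGTTTAAAAACCATACCAGCAGCAGGATGGCCAGCCGATGT; then T→U.

5'-GCGCUUCCCCUAAGUCACAGGACGUACGCCAACCGUUUAUUUCCGGUUUAAAAACCAUACCAGCAGCAGGAUGGCCAGCCGAUGU-3'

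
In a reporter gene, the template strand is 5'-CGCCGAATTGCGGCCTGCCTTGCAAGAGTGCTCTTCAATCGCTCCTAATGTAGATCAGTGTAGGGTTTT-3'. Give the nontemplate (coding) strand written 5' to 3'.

The coding strand is complementary and antiparallel to the template: take the complement (A↔T, G↔C) and reverse.

5′-AAAACCCTACACTGATCTACATTAGGAGCGATTGAAGAGCACTCTTGCAAGGCAGGCCGCAATTCGGCG-3′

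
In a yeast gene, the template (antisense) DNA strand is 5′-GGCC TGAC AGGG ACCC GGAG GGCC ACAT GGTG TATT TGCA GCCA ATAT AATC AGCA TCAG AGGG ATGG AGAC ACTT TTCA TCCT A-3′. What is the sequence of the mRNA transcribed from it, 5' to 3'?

The mRNA has the sequence of the coding strand (reverse complement of the template) with T→U. Reverse complement of GGCCTGACAGGGACCCGGAGGGCCACATGGTGTATTTGCAGCCAATATAATCAGCATCAGAGGGATGGAGACACTTTTCATCCTA is TAGGATGAAAAGTGTCTCCATCCCTCTGATGCTGATTATATTGGCTGCAAATACACCATGTGGCCCTCCGGGTCCCTGTCAGGCC; then T→U.

5'-UAGGAUGAAAAGUGUCUCCAUCCCUCUGAUGCUGAUUAUAUUGGCUGCAAAUACACCAUGUGGCCCUCCGGGUCCCUGUCAGGCC-3'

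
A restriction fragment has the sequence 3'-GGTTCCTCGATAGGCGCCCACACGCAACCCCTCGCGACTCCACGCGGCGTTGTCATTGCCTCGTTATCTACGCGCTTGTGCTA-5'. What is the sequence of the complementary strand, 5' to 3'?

5'-CCAAGGAGCTATCCGCGGGTGTGCGTTGGGGAGCGCTGAGGTGCGCCGCAACAGTAACGGAGCAATAGATGCGCGAACACGAT-3'

The strand is given 3'→5', so its complement runs 5'→3' in the same left-to-right order: pair each base A↔T, G↔C.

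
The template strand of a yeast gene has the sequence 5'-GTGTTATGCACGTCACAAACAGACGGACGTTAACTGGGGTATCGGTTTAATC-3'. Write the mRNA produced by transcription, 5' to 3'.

The mRNA has the sequence of the coding strand (reverse complement of the template) with T→U. Reverse complement of GTGTTATGCACGTCACAAACAGACGGACGTTAACTGGGGTATCGGTTTAATC is GATTAAACCGATACCCCAGTTAACGTCCGTCTGTTTGTGACGTGCATAACAC; then T→U.

5'-GAUUAAACCGAUACCCCAGUUAACGUCCGUCUGUUUGUGACGUGCAUAACAC-3'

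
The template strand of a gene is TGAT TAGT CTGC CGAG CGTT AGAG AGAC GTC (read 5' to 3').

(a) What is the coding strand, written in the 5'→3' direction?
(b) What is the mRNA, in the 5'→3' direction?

(a) The coding strand is the reverse complement of the template: complement ACTAATCAGACGGCTCGCAATCTCTCTGCAG, then reverse.
(b) mRNA has the coding-strand sequence with T→U.

(a) 5'-GACGTCTCTCTAACGCTCGGCAGACTAATCA-3'
(b) 5'-GACGUCUCUCUAACGCUCGGCAGACUAAUCA-3'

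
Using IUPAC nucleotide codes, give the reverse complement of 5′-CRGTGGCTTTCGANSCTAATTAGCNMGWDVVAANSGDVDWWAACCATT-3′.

5'-AATGGTTWWHBHCSNTTBBHWCKNGCTAATTAGSNTCGAAAGCCACYG-3'

Standard pairs A↔T, G↔C; ambiguity codes pair R↔Y, M↔K, W↔W, S↔S, D↔H, V↔B, N↔N. Complement (GYCACCGAAAGCTNSGATTAATCGNKCWHBBTTNSCHBHWWTTGGTAA), then reverse for 5'→3'.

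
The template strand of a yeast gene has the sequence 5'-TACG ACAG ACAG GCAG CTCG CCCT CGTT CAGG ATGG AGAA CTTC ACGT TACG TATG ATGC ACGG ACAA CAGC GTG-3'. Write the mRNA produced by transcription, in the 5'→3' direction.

5'-CACGCUGUUGUCCGUGCAUCAUACGUAACGUGAAGUUCUCCAUCCUGAACGAGGGCGAGCUGCCUGUCUGUCGUA-3'

RNA polymerase reads the template 3'→5' and synthesizes mRNA 5'→3' by base-pairing (A→U, T→A, G↔C). The complement of the template is ATGCTGTCTGTCCGTCGAGCGGGAGCAAGTCCTACCTCTTGAAGTGCAATGCATACTACGTGCCTGTTGTCGCAC; antiparallel, so 5'→3' the coding strand is CACGCTGTTGTCCGTGCATCATACGTAACGTGAAGTTCTCCATCCTGAACGAGGGCGAGCTGCCTGTCTGTCGTA. Replace T with U for the mRNA.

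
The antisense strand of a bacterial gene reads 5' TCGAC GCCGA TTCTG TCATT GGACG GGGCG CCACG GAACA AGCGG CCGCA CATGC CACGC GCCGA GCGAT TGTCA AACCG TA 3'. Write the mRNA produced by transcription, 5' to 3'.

The mRNA has the sequence of the coding strand (reverse complement of the template) with T→U. Reverse complement of TCGACGCCGATTCTGTCATTGGACGGGGCGCCACGGAACAAGCGGCCGCACATGCCACGCGCCGAGCGATTGTCAAACCGTA is TACGGTTTGACAATCGCTCGGCGCGTGGCATGTGCGGCCGCTTGTTCCGTGGCGCCCCGTCCAATGACAGAATCGGCGTCGA; then T→U.

5'-UACGGUUUGACAAUCGCUCGGCGCGUGGCAUGUGCGGCCGCUUGUUCCGUGGCGCCCCGUCCAAUGACAGAAUCGGCGUCGA-3'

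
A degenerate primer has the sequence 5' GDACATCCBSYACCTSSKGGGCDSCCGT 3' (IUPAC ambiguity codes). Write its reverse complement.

Standard pairs A↔T, G↔C; ambiguity codes pair Y↔R, K↔M, S↔S, B↔V, D↔H. Complement (CHTGTAGGVSRTGGASSMCCCGHSGGCA), then reverse for 5'→3'.

5'-ACGGSHGCCCMSSAGGTRSVGGATGTHC-3'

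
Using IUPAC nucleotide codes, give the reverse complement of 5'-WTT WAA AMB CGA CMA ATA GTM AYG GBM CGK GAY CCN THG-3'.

Standard pairs A↔T, G↔C; ambiguity codes pair Y↔R, M↔K, W↔W, B↔V, H↔D, N↔N. Complement (WAAWTTTKVGCTGKTTATCAKTRCCVKGCMCTRGGNADC), then reverse for 5'→3'.

5'-CDANGGRTCMCGKVCCRTKACTATTKGTCGVKTTTWAAW-3'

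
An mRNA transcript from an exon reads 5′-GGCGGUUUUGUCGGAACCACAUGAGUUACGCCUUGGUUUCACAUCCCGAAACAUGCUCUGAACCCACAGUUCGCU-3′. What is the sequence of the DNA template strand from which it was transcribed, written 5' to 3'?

Replace U with T to get the coding DNA strand: GGCGGTTTTGTCGGAACCACATGAGTTACGCCTTGGTTTCACATCCCGAAACATGCTCTGAACCCACAGTTCGCT. The template strand is its reverse complement (complement CCGCCAAAACAGCCTTGGTGTACTCAATGCGGAACCAAAGTGTAGGGCTTTGTACGAGACTTGGGTGTCAAGCGA, then reverse).

5'-AGCGAACTGTGGGTTCAGAGCATGTTTCGGGATGTGAAACCAAGGCGTAACTCATGTGGTTCCGACAAAACCGCC-3'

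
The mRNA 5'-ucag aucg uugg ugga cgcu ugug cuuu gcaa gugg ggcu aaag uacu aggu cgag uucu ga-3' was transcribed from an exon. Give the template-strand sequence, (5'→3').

Replace U with T to get the coding DNA strand: TCAGATCGTTGGTGGACGCTTGTGCTTTGCAAGTGGGGCTAAAGTACTAGGTCGAGTTCTGA. The template strand is its reverse complement (complement AGTCTAGCAACCACCTGCGAACACGAAACGTTCACCCCGATTTCATGATCCAGCTCAAGACT, then reverse).

5'-TCAGAACTCGACCTAGTACTTTAGCCCCACTTGCAAAGCACAAGCGTCCACCAACGATCTGA-3'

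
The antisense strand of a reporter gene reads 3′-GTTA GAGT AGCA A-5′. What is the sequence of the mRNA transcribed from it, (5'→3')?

5'-CAAUCUCAUCGUU-3'

Reading the template 3'→5' as shown, RNA polymerase pairs each base (A→U, T→A, G↔C) to build mRNA 5'→3' directly.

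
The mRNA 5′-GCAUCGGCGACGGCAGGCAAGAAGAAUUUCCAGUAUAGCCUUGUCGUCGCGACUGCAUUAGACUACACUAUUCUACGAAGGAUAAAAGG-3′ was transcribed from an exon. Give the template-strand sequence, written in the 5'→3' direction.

Replace U with T to get the coding DNA strand: GCATCGGCGACGGCAGGCAAGAAGAATTTCCAGTATAGCCTTGTCGTCGCGACTGCATTAGACTACACTATTCTACGAAGGATAAAAGG. The template strand is its reverse complement (complement CGTAGCCGCTGCCGTCCGTTCTTCTTAAAGGTCATATCGGAACAGCAGCGCTGACGTAATCTGATGTGATAAGATGCTTCCTATTTTCC, then reverse).

5′-CCTTTTATCCTTCGTAGAATAGTGTAGTCTAATGCAGTCGCGACGACAAGGCTATACTGGAAATTCTTCTTGCCTGCCGTCGCCGATGC-3′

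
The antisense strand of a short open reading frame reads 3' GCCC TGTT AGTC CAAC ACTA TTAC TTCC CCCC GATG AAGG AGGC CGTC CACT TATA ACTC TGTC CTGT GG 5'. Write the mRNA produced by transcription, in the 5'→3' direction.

5'-CGGGACAAUCAGGUUGUGAUAAUGAAGGGGGGCUACUUCCUCCGGCAGGUGAAUAUUGAGACAGGACACC-3'

Reading the template 3'→5' as shown, RNA polymerase pairs each base (A→U, T→A, G↔C) to build mRNA 5'→3' directly.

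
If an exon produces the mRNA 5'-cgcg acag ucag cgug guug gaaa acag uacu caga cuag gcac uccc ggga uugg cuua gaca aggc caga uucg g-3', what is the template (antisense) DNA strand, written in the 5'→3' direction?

Replace U with T to get the coding DNA strand: CGCGACAGTCAGCGTGGTTGGAAAACAGTACTCAGACTAGGCACTCCCGGGATTGGCTTAGACAAGGCCAGATTCGG. The template strand is its reverse complement (complement GCGCTGTCAGTCGCACCAACCTTTTGTCATGAGTCTGATCCGTGAGGGCCCTAACCGAATCTGTTCCGGTCTAAGCC, then reverse).

5'-CCGAATCTGGCCTTGTCTAAGCCAATCCCGGGAGTGCCTAGTCTGAGTACTGTTTTCCAACCACGCTGACTGTCGCG-3'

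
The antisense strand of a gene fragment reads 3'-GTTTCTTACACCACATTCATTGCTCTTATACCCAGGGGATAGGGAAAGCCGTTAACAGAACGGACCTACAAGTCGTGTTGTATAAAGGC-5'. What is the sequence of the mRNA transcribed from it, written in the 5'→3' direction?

Reading the template 3'→5' as shown, RNA polymerase pairs each base (A→U, T→A, G↔C) to build mRNA 5'→3' directly.

5'-CAAAGAAUGUGGUGUAAGUAACGAGAAUAUGGGUCCCCUAUCCCUUUCGGCAAUUGUCUUGCCUGGAUGUUCAGCACAACAUAUUUCCG-3'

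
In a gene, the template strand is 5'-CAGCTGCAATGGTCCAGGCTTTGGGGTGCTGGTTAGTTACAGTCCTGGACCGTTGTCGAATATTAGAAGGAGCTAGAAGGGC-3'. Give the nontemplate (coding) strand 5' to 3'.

The coding strand is complementary and antiparallel to the template: take the complement (A↔T, G↔C) and reverse.

5'-GCCCTTCTAGCTCCTTCTAATATTCGACAACGGTCCAGGACTGTAACTAACCAGCACCCCAAAGCCTGGACCATTGCAGCTG-3'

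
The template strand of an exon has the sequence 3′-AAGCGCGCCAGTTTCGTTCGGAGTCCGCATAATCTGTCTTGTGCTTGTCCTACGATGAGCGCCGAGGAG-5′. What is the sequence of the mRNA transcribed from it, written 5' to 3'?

5'-UUCGCGCGGUCAAAGCAAGCCUCAGGCGUAUUAGACAGAACACGAACAGGAUGCUACUCGCGGCUCCUC-3'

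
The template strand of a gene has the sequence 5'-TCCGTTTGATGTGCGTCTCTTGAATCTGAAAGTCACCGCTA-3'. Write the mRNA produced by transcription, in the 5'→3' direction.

The mRNA has the sequence of the coding strand (reverse complement of the template) with T→U. Reverse complement of TCCGTTTGATGTGCGTCTCTTGAATCTGAAAGTCACCGCTA is TAGCGGTGACTTTCAGATTCAAGAGACGCACATCAAACGGA; then T→U.

5'-UAGCGGUGACUUUCAGAUUCAAGAGACGCACAUCAAACGGA-3'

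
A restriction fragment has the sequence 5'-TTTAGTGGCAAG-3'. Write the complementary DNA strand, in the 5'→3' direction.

Pairing A↔T and G↔C gives AAATCACCGTTC, running 3'→5'. Reverse for the 5'→3' convention.

5'-CTTGCCACTAAA-3'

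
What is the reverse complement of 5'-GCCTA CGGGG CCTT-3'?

5'-AAGGCCCCGTAGGC-3'

Complement each base (A↔T, G↔C): CGGATGCCCCGGAA. Then reverse.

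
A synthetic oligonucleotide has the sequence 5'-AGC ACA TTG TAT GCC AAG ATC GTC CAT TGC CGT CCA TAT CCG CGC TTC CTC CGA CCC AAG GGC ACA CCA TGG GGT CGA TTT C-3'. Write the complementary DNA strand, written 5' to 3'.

5'-GAAATCGACCCCATGGTGTGCCCTTGGGTCGGAGGAAGCGCGGATATGGACGGCAATGGACGATCTTGGCATACAATGTGCT-3'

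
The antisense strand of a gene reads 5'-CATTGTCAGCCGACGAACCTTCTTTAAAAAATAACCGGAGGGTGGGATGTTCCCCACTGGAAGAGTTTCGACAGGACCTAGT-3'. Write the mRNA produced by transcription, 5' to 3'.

RNA polymerase reads the template 3'→5' and synthesizes mRNA 5'→3' by base-pairing (A→U, T→A, G↔C). The complement of the template is GTAACAGTCGGCTGCTTGGAAGAAATTTTTTATTGGCCTCCCACCCTACAAGGGGTGACCTTCTCAAAGCTGTCCTGGATCA; antiparallel, so 5'→3' the coding strand is ACTAGGTCCTGTCGAAACTCTTCCAGTGGGGAACATCCCACCCTCCGGTTATTTTTTAAAGAAGGTTCGTCGGCTGACAATG. Replace T with U for the mRNA.

5′-ACUAGGUCCUGUCGAAACUCUUCCAGUGGGGAACAUCCCACCCUCCGGUUAUUUUUUAAAGAAGGUUCGUCGGCUGACAAUG-3′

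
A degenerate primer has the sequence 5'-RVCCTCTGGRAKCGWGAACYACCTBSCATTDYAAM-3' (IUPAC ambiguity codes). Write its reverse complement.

5'-KTTRHAATGSVAGGTRGTTCWCGMTYCCAGAGGBY-3'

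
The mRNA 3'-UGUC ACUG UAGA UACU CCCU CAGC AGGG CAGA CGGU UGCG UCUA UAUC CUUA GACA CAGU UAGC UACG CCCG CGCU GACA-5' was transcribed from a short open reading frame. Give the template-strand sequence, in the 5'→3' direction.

5'-ACAGTGACATCTATGAGGGAGTCGTCCCGTCTGCCAACGCAGATATAGGAATCTGTGTCAATCGATGCGGGCGCGACTGT-3'

Written 5'→3' the mRNA is ACAGUCGCGCCCGCAUCGAUUGACACAGAUUCCUAUAUCUGCGUUGGCAGACGGGACGACUCCCUCAUAGAUGUCACUGU, so the coding DNA strand is ACAGTCGCGCCCGCATCGATTGACACAGATTCCTATATCTGCGTTGGCAGACGGGACGACTCCCTCATAGATGTCACTGT. The template is its reverse complement.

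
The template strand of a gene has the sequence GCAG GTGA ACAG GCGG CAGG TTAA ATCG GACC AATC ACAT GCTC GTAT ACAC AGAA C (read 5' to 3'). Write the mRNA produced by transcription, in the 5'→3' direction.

5'-GUUCUGUGUAUACGAGCAUGUGAUUGGUCCGAUUUAACCUGCCGCCUGUUCACCUGC-3'

RNA polymerase reads the template 3'→5' and synthesizes mRNA 5'→3' by base-pairing (A→U, T→A, G↔C). The complement of the template is CGTCCACTTGTCCGCCGTCCAATTTAGCCTGGTTAGTGTACGAGCATATGTGTCTTG; antiparallel, so 5'→3' the coding strand is GTTCTGTGTATACGAGCATGTGATTGGTCCGATTTAACCTGCCGCCTGTTCACCTGC. Replace T with U for the mRNA.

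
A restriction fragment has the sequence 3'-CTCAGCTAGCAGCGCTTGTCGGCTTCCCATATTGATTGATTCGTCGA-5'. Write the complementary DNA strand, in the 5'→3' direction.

5'-GAGTCGATCGTCGCGAACAGCCGAAGGGTATAACTAACTAAGCAGCT-3'

The strand is given 3'→5', so its complement runs 5'→3' in the same left-to-right order: pair each base A↔T, G↔C.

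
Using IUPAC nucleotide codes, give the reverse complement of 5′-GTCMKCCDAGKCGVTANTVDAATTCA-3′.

Standard pairs A↔T, G↔C; ambiguity codes pair M↔K, D↔H, V↔B, N↔N. Complement (CAGKMGGHTCMGCBATNABHTTAAGT), then reverse for 5'→3'.

5′-TGAATTHBANTABCGMCTHGGMKGAC-3′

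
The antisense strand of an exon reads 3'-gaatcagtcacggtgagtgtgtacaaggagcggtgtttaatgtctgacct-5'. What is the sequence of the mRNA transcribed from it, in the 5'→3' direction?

Reading the template 3'→5' as shown, RNA polymerase pairs each base (A→U, T→A, G↔C) to build mRNA 5'→3' directly.

5'-CUUAGUCAGUGCCACUCACACAUGUUCCUCGCCACAAAUUACAGACUGGA-3'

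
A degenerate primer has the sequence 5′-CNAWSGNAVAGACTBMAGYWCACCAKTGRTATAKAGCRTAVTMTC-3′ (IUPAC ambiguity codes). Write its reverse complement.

5'-GAKABTAYGCTMTATAYCAMTGGTGWRCTKVAGTCTBTNCSWTNG-3'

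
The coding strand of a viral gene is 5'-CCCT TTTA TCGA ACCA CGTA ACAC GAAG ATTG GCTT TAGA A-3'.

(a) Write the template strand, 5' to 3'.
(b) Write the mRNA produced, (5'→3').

(a) 5'-TTCTAAAGCCAATCTTCGTGTTACGTGGTTCGATAAAAGGG-3'
(b) 5′-CCCUUUUAUCGAACCACGUAACACGAAGAUUGGCUUUAGAA-3′

(a) The template strand is the reverse complement of the coding strand: complement GGGAAAATAGCTTGGTGCATTGTGCTTCTAACCGAAATCTT, then reverse.
(b) mRNA matches the coding strand with T→U.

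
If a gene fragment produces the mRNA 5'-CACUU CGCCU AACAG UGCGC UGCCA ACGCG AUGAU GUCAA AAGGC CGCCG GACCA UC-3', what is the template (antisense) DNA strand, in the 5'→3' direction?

5'-GATGGTCCGGCGGCCTTTTGACATCATCGCGTTGGCAGCGCACTGTTAGGCGAAGTG-3'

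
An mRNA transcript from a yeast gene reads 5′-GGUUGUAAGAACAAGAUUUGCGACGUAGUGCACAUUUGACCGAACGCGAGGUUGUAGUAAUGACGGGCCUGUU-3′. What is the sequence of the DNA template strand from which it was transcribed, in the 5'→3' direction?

5′-AACAGGCCCGTCATTACTACAACCTCGCGTTCGGTCAAATGTGCACTACGTCGCAAATCTTGTTCTTACAACC-3′

Replace U with T to get the coding DNA strand: GGTTGTAAGAACAAGATTTGCGACGTAGTGCACATTTGACCGAACGCGAGGTTGTAGTAATGACGGGCCTGTT. The template strand is its reverse complement (complement CCAACATTCTTGTTCTAAACGCTGCATCACGTGTAAACTGGCTTGCGCTCCAACATCATTACTGCCCGGACAA, then reverse).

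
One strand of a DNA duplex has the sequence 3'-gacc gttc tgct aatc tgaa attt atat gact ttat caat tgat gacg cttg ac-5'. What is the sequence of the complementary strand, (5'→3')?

5'-CTGGCAAGACGATTAGACTTTAAATATACTGAAATAGTTAACTACTGCGAACTG-3'

The strand is given 3'→5', so its complement runs 5'→3' in the same left-to-right order: pair each base A↔T, G↔C.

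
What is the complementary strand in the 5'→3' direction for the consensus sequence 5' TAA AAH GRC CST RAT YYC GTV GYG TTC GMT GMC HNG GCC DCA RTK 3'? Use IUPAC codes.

5'-MAYTGHGGCCNDGKCAKCGAACRCBACGRRATYASGGYCDTTTTA-3'

Standard pairs A↔T, G↔C; ambiguity codes pair R↔Y, M↔K, S↔S, D↔H, V↔B, N↔N. Complement (ATTTTDCYGGSAYTARRGCABCRCAAGCKACKGDNCCGGHGTYAM), then reverse for 5'→3'.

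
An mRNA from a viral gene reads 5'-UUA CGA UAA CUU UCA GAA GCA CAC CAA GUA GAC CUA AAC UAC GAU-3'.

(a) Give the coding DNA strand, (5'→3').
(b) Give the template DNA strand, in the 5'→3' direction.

(a) 5'-TTACGATAACTTTCAGAAGCACACCAAGTAGACCTAAACTACGAT-3'
(b) 5'-ATCGTAGTTTAGGTCTACTTGGTGTGCTTCTGAAAGTTATCGTAA-3'

(a) The coding strand matches the mRNA with U→T.
(b) The template strand is the reverse complement of the coding strand.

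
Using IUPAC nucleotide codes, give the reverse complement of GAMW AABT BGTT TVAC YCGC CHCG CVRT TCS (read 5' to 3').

5'-SGAAYBGCGDGGCGRGTBAAACVAVTTWKTC-3'

Standard pairs A↔T, G↔C; ambiguity codes pair R↔Y, M↔K, W↔W, S↔S, B↔V, H↔D. Complement (CTKWTTVAVCAAABTGRGCGGDGCGBYAAGS), then reverse for 5'→3'.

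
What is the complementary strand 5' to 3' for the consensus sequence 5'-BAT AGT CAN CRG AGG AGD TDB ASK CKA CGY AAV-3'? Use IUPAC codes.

Standard pairs A↔T, G↔C; ambiguity codes pair R↔Y, K↔M, S↔S, B↔V, D↔H, N↔N. Complement (VTATCAGTNGYCTCCTCHAHVTSMGMTGCRTTB), then reverse for 5'→3'.

5'-BTTRCGTMGMSTVHAHCTCCTCYGNTGACTATV-3'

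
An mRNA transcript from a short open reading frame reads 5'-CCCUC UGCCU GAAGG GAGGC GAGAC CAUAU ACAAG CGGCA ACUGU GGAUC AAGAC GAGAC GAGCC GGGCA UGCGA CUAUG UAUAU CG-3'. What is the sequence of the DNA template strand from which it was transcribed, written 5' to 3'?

Replace U with T to get the coding DNA strand: CCCTCTGCCTGAAGGGAGGCGAGACCATATACAAGCGGCAACTGTGGATCAAGACGAGACGAGCCGGGCATGCGACTATGTATATCG. The template strand is its reverse complement (complement GGGAGACGGACTTCCCTCCGCTCTGGTATATGTTCGCCGTTGACACCTAGTTCTGCTCTGCTCGGCCCGTACGCTGATACATATAGC, then reverse).

5'-CGATATACATAGTCGCATGCCCGGCTCGTCTCGTCTTGATCCACAGTTGCCGCTTGTATATGGTCTCGCCTCCCTTCAGGCAGAGGG-3'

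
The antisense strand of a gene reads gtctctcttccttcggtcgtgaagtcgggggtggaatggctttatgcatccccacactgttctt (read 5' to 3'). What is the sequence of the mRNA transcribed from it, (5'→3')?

The mRNA has the sequence of the coding strand (reverse complement of the template) with T→U. Reverse complement of GTCTCTCTTCCTTCGGTCGTGAAGTCGGGGGTGGAATGGCTTTATGCATCCCCACACTGTTCTT is AAGAACAGTGTGGGGATGCATAAAGCCATTCCACCCCCGACTTCACGACCGAAGGAAGAGAGAC; then T→U.

5'-AAGAACAGUGUGGGGAUGCAUAAAGCCAUUCCACCCCCGACUUCACGACCGAAGGAAGAGAGAC-3'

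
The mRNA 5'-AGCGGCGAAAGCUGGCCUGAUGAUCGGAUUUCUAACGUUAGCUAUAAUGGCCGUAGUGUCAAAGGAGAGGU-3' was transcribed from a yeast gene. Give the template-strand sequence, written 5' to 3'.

5′-ACCTCTCCTTTGACACTACGGCCATTATAGCTAACGTTAGAAATCCGATCATCAGGCCAGCTTTCGCCGCT-3′

Replace U with T to get the coding DNA strand: AGCGGCGAAAGCTGGCCTGATGATCGGATTTCTAACGTTAGCTATAATGGCCGTAGTGTCAAAGGAGAGGT. The template strand is its reverse complement (complement TCGCCGCTTTCGACCGGACTACTAGCCTAAAGATTGCAATCGATATTACCGGCATCACAGTTTCCTCTCCA, then reverse).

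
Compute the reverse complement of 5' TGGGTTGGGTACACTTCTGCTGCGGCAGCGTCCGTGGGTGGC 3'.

5'-GCCACCCACGGACGCTGCCGCAGCAGAAGTGTACCCAACCCA-3'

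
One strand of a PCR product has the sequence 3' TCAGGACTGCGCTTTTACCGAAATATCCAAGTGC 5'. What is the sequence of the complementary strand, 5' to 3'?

5'-AGTCCTGACGCGAAAATGGCTTTATAGGTTCACG-3'

The strand is given 3'→5', so its complement runs 5'→3' in the same left-to-right order: pair each base A↔T, G↔C.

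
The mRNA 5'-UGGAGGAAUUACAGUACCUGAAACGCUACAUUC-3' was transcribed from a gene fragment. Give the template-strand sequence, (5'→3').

Replace U with T to get the coding DNA strand: TGGAGGAATTACAGTACCTGAAACGCTACATTC. The template strand is its reverse complement (complement ACCTCCTTAATGTCATGGACTTTGCGATGTAAG, then reverse).

5'-GAATGTAGCGTTTCAGGTACTGTAATTCCTCCA-3'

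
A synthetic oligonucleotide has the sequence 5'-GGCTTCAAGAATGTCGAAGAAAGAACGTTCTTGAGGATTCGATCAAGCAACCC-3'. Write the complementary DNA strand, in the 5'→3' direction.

5′-GGGTTGCTTGATCGAATCCTCAAGAACGTTCTTTCTTCGACATTCTTGAAGCC-3′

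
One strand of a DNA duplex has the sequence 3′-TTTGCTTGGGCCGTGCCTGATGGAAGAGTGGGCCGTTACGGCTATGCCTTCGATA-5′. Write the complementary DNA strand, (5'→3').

The strand is given 3'→5', so its complement runs 5'→3' in the same left-to-right order: pair each base A↔T, G↔C.

5′-AAACGAACCCGGCACGGACTACCTTCTCACCCGGCAATGCCGATACGGAAGCTAT-3′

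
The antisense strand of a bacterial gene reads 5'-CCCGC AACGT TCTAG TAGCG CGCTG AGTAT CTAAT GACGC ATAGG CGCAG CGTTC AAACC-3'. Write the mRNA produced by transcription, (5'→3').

5'-GGUUUGAACGCUGCGCCUAUGCGUCAUUAGAUACUCAGCGCGCUACUAGAACGUUGCGGG-3'

The mRNA has the sequence of the coding strand (reverse complement of the template) with T→U. Reverse complement of CCCGCAACGTTCTAGTAGCGCGCTGAGTATCTAATGACGCATAGGCGCAGCGTTCAAACC is GGTTTGAACGCTGCGCCTATGCGTCATTAGATACTCAGCGCGCTACTAGAACGTTGCGGG; then T→U.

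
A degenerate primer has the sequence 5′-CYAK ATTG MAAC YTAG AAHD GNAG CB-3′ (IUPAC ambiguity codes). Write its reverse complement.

5'-VGCTNCHDTTCTARGTTKCAATMTRG-3'

Standard pairs A↔T, G↔C; ambiguity codes pair Y↔R, M↔K, B↔V, D↔H, N↔N. Complement (GRTMTAACKTTGRATCTTDHCNTCGV), then reverse for 5'→3'.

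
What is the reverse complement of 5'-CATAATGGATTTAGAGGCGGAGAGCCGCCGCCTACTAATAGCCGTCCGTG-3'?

5'-CACGGACGGCTATTAGTAGGCGGCGGCTCTCCGCCTCTAAATCCATTATG-3'

Reading the sequence 3'→5' and pairing each base (A↔T, G↔C) gives the reverse complement directly.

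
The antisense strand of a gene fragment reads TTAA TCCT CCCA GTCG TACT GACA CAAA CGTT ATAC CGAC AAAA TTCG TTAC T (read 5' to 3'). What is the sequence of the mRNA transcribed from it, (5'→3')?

RNA polymerase reads the template 3'→5' and synthesizes mRNA 5'→3' by base-pairing (A→U, T→A, G↔C). The complement of the template is AATTAGGAGGGTCAGCATGACTGTGTTTGCAATATGGCTGTTTTAAGCAATGA; antiparallel, so 5'→3' the coding strand is AGTAACGAATTTTGTCGGTATAACGTTTGTGTCAGTACGACTGGGAGGATTAA. Replace T with U for the mRNA.

5'-AGUAACGAAUUUUGUCGGUAUAACGUUUGUGUCAGUACGACUGGGAGGAUUAA-3'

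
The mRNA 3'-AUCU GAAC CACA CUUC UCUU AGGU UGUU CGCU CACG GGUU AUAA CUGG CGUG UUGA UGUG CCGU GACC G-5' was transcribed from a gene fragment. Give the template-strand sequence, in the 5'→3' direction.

Written 5'→3' the mRNA is GCCAGUGCCGUGUAGUUGUGCGGUCAAUAUUGGGCACUCGCUUGUUGGAUUCUCUUCACACCAAGUCUA, so the coding DNA strand is GCCAGTGCCGTGTAGTTGTGCGGTCAATATTGGGCACTCGCTTGTTGGATTCTCTTCACACCAAGTCTA. The template is its reverse complement.

5'-TAGACTTGGTGTGAAGAGAATCCAACAAGCGAGTGCCCAATATTGACCGCACAACTACACGGCACTGGC-3'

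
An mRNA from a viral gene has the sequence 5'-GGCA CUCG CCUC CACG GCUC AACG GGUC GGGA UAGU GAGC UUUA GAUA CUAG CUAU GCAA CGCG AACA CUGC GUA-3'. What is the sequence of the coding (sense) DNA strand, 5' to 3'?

The coding DNA strand has the same 5'→3' sequence as the mRNA with U replaced by T.

5′-GGCACTCGCCTCCACGGCTCAACGGGTCGGGATAGTGAGCTTTAGATACTAGCTATGCAACGCGAACACTGCGTA-3′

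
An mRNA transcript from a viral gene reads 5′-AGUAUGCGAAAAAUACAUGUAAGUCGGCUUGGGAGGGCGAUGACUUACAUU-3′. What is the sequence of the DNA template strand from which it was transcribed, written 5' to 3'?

Replace U with T to get the coding DNA strand: AGTATGCGAAAAATACATGTAAGTCGGCTTGGGAGGGCGATGACTTACATT. The template strand is its reverse complement (complement TCATACGCTTTTTATGTACATTCAGCCGAACCCTCCCGCTACTGAATGTAA, then reverse).

5'-AATGTAAGTCATCGCCCTCCCAAGCCGACTTACATGTATTTTTCGCATACT-3'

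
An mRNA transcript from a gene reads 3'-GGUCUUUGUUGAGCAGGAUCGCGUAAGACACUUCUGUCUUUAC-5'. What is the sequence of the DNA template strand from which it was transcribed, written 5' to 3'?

5'-CCAGAAACAACTCGTCCTAGCGCATTCTGTGAAGACAGAAATG-3'

Written 5'→3' the mRNA is CAUUUCUGUCUUCACAGAAUGCGCUAGGACGAGUUGUUUCUGG, so the coding DNA strand is CATTTCTGTCTTCACAGAATGCGCTAGGACGAGTTGTTTCTGG. The template is its reverse complement.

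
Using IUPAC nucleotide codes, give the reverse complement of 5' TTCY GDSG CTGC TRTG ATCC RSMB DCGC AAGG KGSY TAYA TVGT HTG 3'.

5′-CADACBATRTARSCMCCTTGCGHVKSYGGATCAYAGCAGCSHCRGAA-3′

Standard pairs A↔T, G↔C; ambiguity codes pair R↔Y, M↔K, S↔S, B↔V, D↔H. Complement (AAGRCHSCGACGAYACTAGGYSKVHGCGTTCCMCSRATRTABCADAC), then reverse for 5'→3'.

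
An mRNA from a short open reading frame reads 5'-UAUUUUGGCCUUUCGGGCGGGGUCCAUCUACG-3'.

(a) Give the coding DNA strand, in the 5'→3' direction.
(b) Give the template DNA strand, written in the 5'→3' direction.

(a) 5'-TATTTTGGCCTTTCGGGCGGGGTCCATCTACG-3'
(b) 5'-CGTAGATGGACCCCGCCCGAAAGGCCAAAATA-3'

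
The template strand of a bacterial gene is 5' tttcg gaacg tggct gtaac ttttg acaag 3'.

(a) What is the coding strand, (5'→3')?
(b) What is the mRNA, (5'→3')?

(a) The coding strand is the reverse complement of the template: complement AAAGCCTTGCACCGACATTGAAAACTGTTC, then reverse.
(b) mRNA has the coding-strand sequence with T→U.

(a) 5'-CTTGTCAAAAGTTACAGCCACGTTCCGAAA-3'
(b) 5'-CUUGUCAAAAGUUACAGCCACGUUCCGAAA-3'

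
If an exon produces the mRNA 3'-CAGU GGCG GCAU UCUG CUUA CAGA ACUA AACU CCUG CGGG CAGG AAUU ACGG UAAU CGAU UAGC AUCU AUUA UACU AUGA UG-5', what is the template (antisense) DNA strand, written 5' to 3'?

Written 5'→3' the mRNA is GUAGUAUCAUAUUAUCUACGAUUAGCUAAUGGCAUUAAGGACGGGCGUCCUCAAAUCAAGACAUUCGUCUUACGGCGGUGAC, so the coding DNA strand is GTAGTATCATATTATCTACGATTAGCTAATGGCATTAAGGACGGGCGTCCTCAAATCAAGACATTCGTCTTACGGCGGTGAC. The template is its reverse complement.

5'-GTCACCGCCGTAAGACGAATGTCTTGATTTGAGGACGCCCGTCCTTAATGCCATTAGCTAATCGTAGATAATATGATACTAC-3'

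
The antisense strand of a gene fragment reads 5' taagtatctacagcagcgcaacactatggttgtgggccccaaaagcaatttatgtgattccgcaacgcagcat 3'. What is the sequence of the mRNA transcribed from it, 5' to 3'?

5′-AUGCUGCGUUGCGGAAUCACAUAAAUUGCUUUUGGGGCCCACAACCAUAGUGUUGCGCUGCUGUAGAUACUUA-3′

The mRNA has the sequence of the coding strand (reverse complement of the template) with T→U. Reverse complement of TAAGTATCTACAGCAGCGCAACACTATGGTTGTGGGCCCCAAAAGCAATTTATGTGATTCCGCAACGCAGCAT is ATGCTGCGTTGCGGAATCACATAAATTGCTTTTGGGGCCCACAACCATAGTGTTGCGCTGCTGTAGATACTTA; then T→U.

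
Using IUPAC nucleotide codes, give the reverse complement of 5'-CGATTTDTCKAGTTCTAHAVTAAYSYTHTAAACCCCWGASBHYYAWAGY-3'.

5'-RCTWTRRDVSTCWGGGGTTTADARSRTTABTDTAGAACTMGAHAAATCG-3'

Standard pairs A↔T, G↔C; ambiguity codes pair Y↔R, K↔M, W↔W, S↔S, B↔V, D↔H. Complement (GCTAAAHAGMTCAAGATDTBATTRSRADATTTGGGGWCTSVDRRTWTCR), then reverse for 5'→3'.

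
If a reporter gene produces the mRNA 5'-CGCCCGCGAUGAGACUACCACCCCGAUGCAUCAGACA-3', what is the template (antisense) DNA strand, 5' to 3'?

Replace U with T to get the coding DNA strand: CGCCCGCGATGAGACTACCACCCCGATGCATCAGACA. The template strand is its reverse complement (complement GCGGGCGCTACTCTGATGGTGGGGCTACGTAGTCTGT, then reverse).

5'-TGTCTGATGCATCGGGGTGGTAGTCTCATCGCGGGCG-3'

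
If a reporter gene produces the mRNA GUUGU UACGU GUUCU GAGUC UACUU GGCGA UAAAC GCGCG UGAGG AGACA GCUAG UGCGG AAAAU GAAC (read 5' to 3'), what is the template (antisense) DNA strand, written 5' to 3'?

Replace U with T to get the coding DNA strand: GTTGTTACGTGTTCTGAGTCTACTTGGCGATAAACGCGCGTGAGGAGACAGCTAGTGCGGAAAATGAAC. The template strand is its reverse complement (complement CAACAATGCACAAGACTCAGATGAACCGCTATTTGCGCGCACTCCTCTGTCGATCACGCCTTTTACTTG, then reverse).

5'-GTTCATTTTCCGCACTAGCTGTCTCCTCACGCGCGTTTATCGCCAAGTAGACTCAGAACACGTAACAAC-3'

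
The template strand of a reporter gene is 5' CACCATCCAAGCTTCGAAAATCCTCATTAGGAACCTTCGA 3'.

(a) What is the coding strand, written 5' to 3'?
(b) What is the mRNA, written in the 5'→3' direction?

(a) 5′-TCGAAGGTTCCTAATGAGGATTTTCGAAGCTTGGATGGTG-3′
(b) 5'-UCGAAGGUUCCUAAUGAGGAUUUUCGAAGCUUGGAUGGUG-3'

(a) The coding strand is the reverse complement of the template: complement GTGGTAGGTTCGAAGCTTTTAGGAGTAATCCTTGGAAGCT, then reverse.
(b) mRNA has the coding-strand sequence with T→U.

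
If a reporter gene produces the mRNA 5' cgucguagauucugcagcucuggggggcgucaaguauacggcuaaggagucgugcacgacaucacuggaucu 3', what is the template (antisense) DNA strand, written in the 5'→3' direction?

Replace U with T to get the coding DNA strand: CGTCGTAGATTCTGCAGCTCTGGGGGGCGTCAAGTATACGGCTAAGGAGTCGTGCACGACATCACTGGATCT. The template strand is its reverse complement (complement GCAGCATCTAAGACGTCGAGACCCCCCGCAGTTCATATGCCGATTCCTCAGCACGTGCTGTAGTGACCTAGA, then reverse).

5′-AGATCCAGTGATGTCGTGCACGACTCCTTAGCCGTATACTTGACGCCCCCCAGAGCTGCAGAATCTACGACG-3′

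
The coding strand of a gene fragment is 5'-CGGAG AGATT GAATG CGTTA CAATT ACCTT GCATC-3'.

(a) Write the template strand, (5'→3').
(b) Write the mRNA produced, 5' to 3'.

(a) 5'-GATGCAAGGTAATTGTAACGCATTCAATCTCTCCG-3'
(b) 5'-CGGAGAGAUUGAAUGCGUUACAAUUACCUUGCAUC-3'

(a) The template strand is the reverse complement of the coding strand: complement GCCTCTCTAACTTACGCAATGTTAATGGAACGTAG, then reverse.
(b) mRNA matches the coding strand with T→U.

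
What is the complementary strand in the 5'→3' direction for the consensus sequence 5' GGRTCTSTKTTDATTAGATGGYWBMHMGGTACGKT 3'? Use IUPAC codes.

Standard pairs A↔T, G↔C; ambiguity codes pair R↔Y, M↔K, W↔W, S↔S, B↔V, D↔H. Complement (CCYAGASAMAAHTAATCTACCRWVKDKCCATGCMA), then reverse for 5'→3'.

5′-AMCGTACCKDKVWRCCATCTAATHAAMASAGAYCC-3′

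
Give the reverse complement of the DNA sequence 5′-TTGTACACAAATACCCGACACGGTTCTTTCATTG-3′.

Complement each base (A↔T, G↔C): AACATGTGTTTATGGGCTGTGCCAAGAAAGTAAC. Then reverse.

5′-CAATGAAAGAACCGTGTCGGGTATTTGTGTACAA-3′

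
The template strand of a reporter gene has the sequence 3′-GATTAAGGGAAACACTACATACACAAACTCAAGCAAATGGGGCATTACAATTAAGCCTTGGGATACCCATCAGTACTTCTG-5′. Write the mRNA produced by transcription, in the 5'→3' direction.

Reading the template 3'→5' as shown, RNA polymerase pairs each base (A→U, T→A, G↔C) to build mRNA 5'→3' directly.

5'-CUAAUUCCCUUUGUGAUGUAUGUGUUUGAGUUCGUUUACCCCGUAAUGUUAAUUCGGAACCCUAUGGGUAGUCAUGAAGAC-3'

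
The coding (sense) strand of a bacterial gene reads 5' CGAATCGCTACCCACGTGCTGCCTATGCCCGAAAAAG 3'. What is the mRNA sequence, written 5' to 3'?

5'-CGAAUCGCUACCCACGUGCUGCCUAUGCCCGAAAAAG-3'

mRNA has the coding-strand sequence with U in place of T.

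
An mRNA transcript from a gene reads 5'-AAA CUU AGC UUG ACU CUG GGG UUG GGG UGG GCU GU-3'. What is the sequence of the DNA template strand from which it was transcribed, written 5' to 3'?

5'-ACAGCCCACCCCAACCCCAGAGTCAAGCTAAGTTT-3'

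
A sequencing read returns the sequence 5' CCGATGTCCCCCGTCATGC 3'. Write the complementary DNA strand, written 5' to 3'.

5'-GCATGACGGGGGACATCGG-3'

Pairing A↔T and G↔C gives GGCTACAGGGGGCAGTACG, running 3'→5'. Reverse for the 5'→3' convention.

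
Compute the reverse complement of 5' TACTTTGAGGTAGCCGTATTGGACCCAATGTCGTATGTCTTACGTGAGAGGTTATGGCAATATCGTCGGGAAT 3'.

Reading the sequence 3'→5' and pairing each base (A↔T, G↔C) gives the reverse complement directly.

5'-ATTCCCGACGATATTGCCATAACCTCTCACGTAAGACATACGACATTGGGTCCAATACGGCTACCTCAAAGTA-3'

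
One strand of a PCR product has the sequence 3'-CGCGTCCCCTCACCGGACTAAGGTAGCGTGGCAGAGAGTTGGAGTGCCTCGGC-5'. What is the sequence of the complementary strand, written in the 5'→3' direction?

The strand is given 3'→5', so its complement runs 5'→3' in the same left-to-right order: pair each base A↔T, G↔C.

5'-GCGCAGGGGAGTGGCCTGATTCCATCGCACCGTCTCTCAACCTCACGGAGCCG-3'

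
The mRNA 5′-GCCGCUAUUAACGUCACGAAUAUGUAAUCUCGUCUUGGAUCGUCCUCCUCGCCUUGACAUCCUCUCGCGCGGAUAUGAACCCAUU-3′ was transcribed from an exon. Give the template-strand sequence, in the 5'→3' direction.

5'-AATGGGTTCATATCCGCGCGAGAGGATGTCAAGGCGAGGAGGACGATCCAAGACGAGATTACATATTCGTGACGTTAATAGCGGC-3'

Replace U with T to get the coding DNA strand: GCCGCTATTAACGTCACGAATATGTAATCTCGTCTTGGATCGTCCTCCTCGCCTTGACATCCTCTCGCGCGGATATGAACCCATT. The template strand is its reverse complement (complement CGGCGATAATTGCAGTGCTTATACATTAGAGCAGAACCTAGCAGGAGGAGCGGAACTGTAGGAGAGCGCGCCTATACTTGGGTAA, then reverse).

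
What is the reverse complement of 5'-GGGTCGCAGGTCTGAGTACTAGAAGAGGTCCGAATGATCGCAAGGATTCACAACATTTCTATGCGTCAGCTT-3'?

Reading the sequence 3'→5' and pairing each base (A↔T, G↔C) gives the reverse complement directly.

5'-AAGCTGACGCATAGAAATGTTGTGAATCCTTGCGATCATTCGGACCTCTTCTAGTACTCAGACCTGCGACCC-3'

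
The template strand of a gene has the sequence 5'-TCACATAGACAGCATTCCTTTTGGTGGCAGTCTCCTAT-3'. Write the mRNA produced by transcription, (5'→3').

5'-AUAGGAGACUGCCACCAAAAGGAAUGCUGUCUAUGUGA-3'

The mRNA has the sequence of the coding strand (reverse complement of the template) with T→U. Reverse complement of TCACATAGACAGCATTCCTTTTGGTGGCAGTCTCCTAT is ATAGGAGACTGCCACCAAAAGGAATGCTGTCTATGTGA; then T→U.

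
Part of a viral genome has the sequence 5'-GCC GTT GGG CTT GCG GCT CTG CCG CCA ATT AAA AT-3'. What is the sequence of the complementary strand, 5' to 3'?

Pairing A↔T and G↔C gives CGGCAACCCGAACGCCGAGACGGCGGTTAATTTTA, running 3'→5'. Reverse for the 5'→3' convention.

5'-ATTTTAATTGGCGGCAGAGCCGCAAGCCCAACGGC-3'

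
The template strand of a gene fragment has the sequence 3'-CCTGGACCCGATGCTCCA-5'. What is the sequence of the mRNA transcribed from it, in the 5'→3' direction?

5′-GGACCUGGGCUACGAGGU-3′

Reading the template 3'→5' as shown, RNA polymerase pairs each base (A→U, T→A, G↔C) to build mRNA 5'→3' directly.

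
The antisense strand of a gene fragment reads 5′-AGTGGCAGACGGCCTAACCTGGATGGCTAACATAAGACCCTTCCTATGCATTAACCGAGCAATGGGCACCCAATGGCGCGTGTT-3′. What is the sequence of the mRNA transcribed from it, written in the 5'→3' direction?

5'-AACACGCGCCAUUGGGUGCCCAUUGCUCGGUUAAUGCAUAGGAAGGGUCUUAUGUUAGCCAUCCAGGUUAGGCCGUCUGCCACU-3'

The mRNA has the sequence of the coding strand (reverse complement of the template) with T→U. Reverse complement of AGTGGCAGACGGCCTAACCTGGATGGCTAACATAAGACCCTTCCTATGCATTAACCGAGCAATGGGCACCCAATGGCGCGTGTT is AACACGCGCCATTGGGTGCCCATTGCTCGGTTAATGCATAGGAAGGGTCTTATGTTAGCCATCCAGGTTAGGCCGTCTGCCACT; then T→U.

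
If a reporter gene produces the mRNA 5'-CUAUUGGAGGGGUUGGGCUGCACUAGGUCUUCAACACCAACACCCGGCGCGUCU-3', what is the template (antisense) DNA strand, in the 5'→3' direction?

Replace U with T to get the coding DNA strand: CTATTGGAGGGGTTGGGCTGCACTAGGTCTTCAACACCAACACCCGGCGCGTCT. The template strand is its reverse complement (complement GATAACCTCCCCAACCCGACGTGATCCAGAAGTTGTGGTTGTGGGCCGCGCAGA, then reverse).

5′-AGACGCGCCGGGTGTTGGTGTTGAAGACCTAGTGCAGCCCAACCCCTCCAATAG-3′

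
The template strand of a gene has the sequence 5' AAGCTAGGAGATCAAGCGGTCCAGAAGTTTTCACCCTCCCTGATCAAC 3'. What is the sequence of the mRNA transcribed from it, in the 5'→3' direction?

5'-GUUGAUCAGGGAGGGUGAAAACUUCUGGACCGCUUGAUCUCCUAGCUU-3'

The mRNA has the sequence of the coding strand (reverse complement of the template) with T→U. Reverse complement of AAGCTAGGAGATCAAGCGGTCCAGAAGTTTTCACCCTCCCTGATCAAC is GTTGATCAGGGAGGGTGAAAACTTCTGGACCGCTTGATCTCCTAGCTT; then T→U.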